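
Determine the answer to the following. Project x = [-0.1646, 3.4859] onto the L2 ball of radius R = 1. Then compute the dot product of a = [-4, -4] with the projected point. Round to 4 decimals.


Step 1: Compute ||x|| (intermediates to 6 decimals).
||x|| = sqrt((-0.1646)^2 + 3.4859^2) = 3.489784
Step 2: Project.
Since ||x|| > R, scale = R/||x|| = 1/3.489784 = 0.286551, proj(x) = scale * x
proj(x) = [-0.047166, 0.998888]
Step 3: Dot product.
a^T * proj(x) = -4*(-0.047166) - 4*0.998888 = -3.8069


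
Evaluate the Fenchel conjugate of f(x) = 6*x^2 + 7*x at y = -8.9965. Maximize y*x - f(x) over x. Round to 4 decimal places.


f*(y) = sup_x {y*x - a*x^2 - b*x} = sup_x {(y-b)*x - a*x^2}
FOC: (y - b) - 2a*x = 0 => x* = (y - b)/(2a)
x* = (-8.9965 - 7)/(2*6) = -1.333
f*(-8.9965) = (y-b)^2/(4a) = (-8.9965 - 7)^2/(4*6)
= 255.888/24 = 10.662


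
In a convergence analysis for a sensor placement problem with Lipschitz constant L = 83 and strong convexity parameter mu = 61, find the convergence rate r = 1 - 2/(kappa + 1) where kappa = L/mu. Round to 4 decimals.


Step 1: Compute the condition number.
kappa = L/mu = 83/61 = 1.3607
Step 2: Compute the convergence rate.
r = 1 - 2/(kappa + 1) = 1 - 2*mu/(L + mu) = (L - mu)/(L + mu) = 22/144 = 0.1528


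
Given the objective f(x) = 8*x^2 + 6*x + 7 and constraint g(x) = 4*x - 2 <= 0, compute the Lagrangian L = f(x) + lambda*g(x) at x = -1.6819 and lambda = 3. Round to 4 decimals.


Step 1: Evaluate f(x).
f(-1.6819) = 8*(-1.6819)^2 + 6*(-1.6819) + 7 = 19.5389
Step 2: Evaluate g(x).
g(-1.6819) = 4*-1.6819 - 2 = -8.7276
Step 3: Compute Lagrangian.
L = 19.5389 + 3*-8.7276 = -6.6439


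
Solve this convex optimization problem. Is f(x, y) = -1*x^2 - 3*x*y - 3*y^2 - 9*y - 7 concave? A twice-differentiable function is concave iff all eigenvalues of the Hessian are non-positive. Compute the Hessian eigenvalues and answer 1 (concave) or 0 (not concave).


The Hessian of f(x,y) = -1*x^2 - 3*x*y - 3*y^2 - 9*y - 7 is:
H = [[-2, -3], [-3, -6]]
Trace = -2 - 6 = -8
Determinant = -2*-6 - (-3)^2 = 3
Discriminant = (-8)^2 - 4*3 = 52.0
Eigenvalues: lambda_1 = -7.6056, lambda_2 = -0.3944
The function is concave.

1


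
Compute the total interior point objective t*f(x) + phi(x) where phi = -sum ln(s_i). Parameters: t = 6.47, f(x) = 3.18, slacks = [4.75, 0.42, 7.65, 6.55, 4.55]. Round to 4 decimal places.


Step 1: Compute log-barrier.
ln values: [1.5581, -0.8675, 2.0347, 1.8795, 1.5151]
phi = -(1.5581 - 0.8675 + 2.0347 + 1.8795 + 1.5151) = -6.1199
Step 2: Compute augmented objective.
t*f(x) = 6.47*3.18 = 20.5746
Total = 20.5746 - 6.1199 = 14.4547


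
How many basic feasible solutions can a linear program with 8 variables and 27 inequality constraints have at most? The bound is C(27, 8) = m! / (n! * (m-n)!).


Each vertex corresponds to some choice of n active constraints out of m, so the number of vertices is at most C(m, n) = m! / (n!(m-n)!).
m = 27, n = 8
Numerator: 27 * 26 * 25 * 24 * 23 * 22 * 21 * 20
Denominator: 8! = 40320
C(27, 8) = 2220075


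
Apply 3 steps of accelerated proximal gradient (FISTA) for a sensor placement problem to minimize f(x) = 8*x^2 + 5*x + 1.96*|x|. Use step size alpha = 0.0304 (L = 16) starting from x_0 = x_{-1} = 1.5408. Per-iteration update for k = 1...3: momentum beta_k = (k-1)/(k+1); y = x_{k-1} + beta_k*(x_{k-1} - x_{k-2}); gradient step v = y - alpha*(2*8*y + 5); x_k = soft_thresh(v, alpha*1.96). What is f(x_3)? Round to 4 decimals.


FISTA on f(x) = 8*x^2 + 5*x + 1.96*|x|
L = 16, alpha = 0.0304
Iteration 1: beta = 0.0, y = 1.5408 + 0.0*(1.5408 - 1.5408) = 1.5408
  grad(y) = 29.6528, v = y - alpha*grad = 0.6394
  prox(v) = soft_thresh(0.6394, 0.0596) = 0.5798
Iteration 2: beta = 0.3333, y = 0.5798 + 0.3333*(0.5798 - 1.5408) = 0.2594
  grad(y) = 9.1508, v = y - alpha*grad = -0.0188
  prox(v) = soft_thresh(-0.0188, 0.0596) = 0.0
Iteration 3: beta = 0.5, y = 0.0 + 0.5*(0.0 - 0.5798) = -0.2899
  grad(y) = 0.3618, v = y - alpha*grad = -0.3009
  prox(v) = soft_thresh(-0.3009, 0.0596) = -0.2413
f(x_3) = 8*(-0.2413)^2 + 5*(-0.2413) + 1.96*|-0.2413| = -0.2677


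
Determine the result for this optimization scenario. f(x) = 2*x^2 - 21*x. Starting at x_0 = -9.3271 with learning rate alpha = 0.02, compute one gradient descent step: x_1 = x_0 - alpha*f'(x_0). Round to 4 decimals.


We compute the gradient at x_0 and apply the update.
f'(x) = 4*x - 21
f'(-9.3271) = 4*-9.3271 - 21 = -58.3084
x_1 = -9.3271 - 0.02*-58.3084 = -8.1609


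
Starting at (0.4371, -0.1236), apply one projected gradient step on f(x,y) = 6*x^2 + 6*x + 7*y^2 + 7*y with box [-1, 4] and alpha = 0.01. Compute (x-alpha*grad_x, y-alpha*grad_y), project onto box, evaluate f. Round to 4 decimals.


Step 1: Compute gradient at (0.4371, -0.1236).
grad_x = 2*6*0.4371 + 6 = 11.2452
grad_y = 2*7*-0.1236 + 7 = 5.2696
Step 2: Gradient step.
x_raw = 0.4371 - 0.01*11.2452 = 0.3246
y_raw = -0.1236 - 0.01*5.2696 = -0.1763
Step 3: Project onto [-1, 4].
x_proj = clip(0.3246) = 0.3246
y_proj = clip(-0.1763) = -0.1763
Step 4: Evaluate f.
f(0.3246, -0.1763) = 1.5638


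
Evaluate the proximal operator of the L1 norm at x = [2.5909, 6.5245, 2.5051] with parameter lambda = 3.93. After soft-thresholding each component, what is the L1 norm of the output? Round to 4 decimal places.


Soft-thresholding with lambda = 3.93:
prox(2.5909) = sign(2.5909)*max(|2.5909| - 3.93, 0) = 0.0
prox(6.5245) = sign(6.5245)*max(|6.5245| - 3.93, 0) = 2.5945
prox(2.5051) = sign(2.5051)*max(|2.5051| - 3.93, 0) = 0.0
prox(x) = [0.0, 2.5945, 0.0]
||prox(x)||_1 = 0.0 + 2.5945 + 0.0 = 2.5945


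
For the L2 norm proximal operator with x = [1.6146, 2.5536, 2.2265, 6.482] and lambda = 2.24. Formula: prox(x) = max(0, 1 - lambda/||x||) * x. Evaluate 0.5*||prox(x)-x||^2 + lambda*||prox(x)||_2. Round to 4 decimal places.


Step 1: Compute ||x||.
||x|| = 7.4901
Step 2: Compute scaling factor.
scale = max(0, 1 - 2.24/7.4901) = 0.7009
Step 3: prox(x) = [1.1317, 1.7899, 1.5606, 4.5435]
||prox(x)|| = 5.2501
Step 4: Proximal objective.
0.5*||prox-x||^2 = 2.5088
lambda*||prox|| = 11.7602
Total = 14.269


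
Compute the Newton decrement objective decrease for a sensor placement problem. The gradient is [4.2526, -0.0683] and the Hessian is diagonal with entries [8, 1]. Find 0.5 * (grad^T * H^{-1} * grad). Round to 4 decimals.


Step 1: H is diagonal, so H^(-1) * g = [0.5316, -0.0683].
Step 2: g^T H^(-1) g = sum_i g_i^2 / H_ii
  = (4.2526)^2/8 + (-0.0683)^2/1
  = 2.2606 + 0.0047 = 2.2652
Step 3: Objective decrease = 0.5 * g^T H^(-1) g = 1.1326


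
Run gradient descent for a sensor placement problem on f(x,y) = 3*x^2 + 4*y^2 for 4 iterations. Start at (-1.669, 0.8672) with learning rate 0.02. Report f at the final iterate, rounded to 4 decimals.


Gradient descent on f(x,y) = 3*x^2 + 4*y^2.
Starting point: (-1.669, 0.8672), alpha = 0.02
Step 1: grad_x = 2*3*-1.669 = -10.014, grad_y = 2*4*0.8672 = 6.9376
  x_1 = -1.669 - 0.02*-10.014 = -1.4687
  y_1 = 0.8672 - 0.02*6.9376 = 0.7284
Step 2: grad_x = 2*3*-1.4687 = -8.8123, grad_y = 2*4*0.7284 = 5.8276
  x_2 = -1.4687 - 0.02*-8.8123 = -1.2925
  y_2 = 0.7284 - 0.02*5.8276 = 0.6119
Step 3: grad_x = 2*3*-1.2925 = -7.7548, grad_y = 2*4*0.6119 = 4.8952
  x_3 = -1.2925 - 0.02*-7.7548 = -1.1374
  y_3 = 0.6119 - 0.02*4.8952 = 0.514
Step 4: grad_x = 2*3*-1.1374 = -6.8243, grad_y = 2*4*0.514 = 4.1119
  x_4 = -1.1374 - 0.02*-6.8243 = -1.0009
  y_4 = 0.514 - 0.02*4.1119 = 0.4318
f(-1.0009, 0.4318) = 3*(-1.0009)^2 + 4*0.4318^2 = 3.751


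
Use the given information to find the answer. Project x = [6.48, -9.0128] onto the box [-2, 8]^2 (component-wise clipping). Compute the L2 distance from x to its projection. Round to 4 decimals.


Project each component onto [-2, 8].
clip(6.48) = 6.48, clip(-9.0128) = -2.0
Projection = [6.48, -2.0]
Squared diffs: [0.0, 49.1794]
Distance = sqrt(49.1794) = 7.0128


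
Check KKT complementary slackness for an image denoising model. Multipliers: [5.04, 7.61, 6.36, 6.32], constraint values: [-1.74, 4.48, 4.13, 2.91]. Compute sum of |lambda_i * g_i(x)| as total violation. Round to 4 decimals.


KKT complementary slackness check:
lambda_1 * g_1 = 5.04 * -1.74 = -8.7696
lambda_2 * g_2 = 7.61 * 4.48 = 34.0928
lambda_3 * g_3 = 6.36 * 4.13 = 26.2668
lambda_4 * g_4 = 6.32 * 2.91 = 18.3912
Total violation = 8.7696 + 34.0928 + 26.2668 + 18.3912 = 87.5204


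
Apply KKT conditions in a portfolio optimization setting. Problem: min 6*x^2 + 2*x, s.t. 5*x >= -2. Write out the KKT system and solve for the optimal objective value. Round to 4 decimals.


Step 1: Try lambda = 0 (constraint inactive).
Stationarity: 2*6*x + 2 = 0
x* = -2/(2*6) = -1/6 = -0.1667 (rounded; the exact value -1/6 is used below)
Check constraint: 5*-0.1667 = -0.8335 >= -2 -- satisfied.
Step 2: Compute optimal value.
f(x*) = 6*(-1/6)^2 + 2*(-1/6) = -0.1667


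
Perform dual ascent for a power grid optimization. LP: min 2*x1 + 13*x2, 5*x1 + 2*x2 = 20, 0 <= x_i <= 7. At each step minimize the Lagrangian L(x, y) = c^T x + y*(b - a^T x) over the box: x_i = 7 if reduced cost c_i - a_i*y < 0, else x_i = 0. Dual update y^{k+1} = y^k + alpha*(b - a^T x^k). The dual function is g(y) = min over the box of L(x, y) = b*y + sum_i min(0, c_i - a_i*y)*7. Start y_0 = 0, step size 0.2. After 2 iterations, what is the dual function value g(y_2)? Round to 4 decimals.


Dual ascent for LP: min 2*x1 + 13*x2, 5*x1 + 2*x2 = 20, 0 <= x_i <= 7
Step 1: y^k = 0.0, reduced costs: (2.0, 13.0)
  x^k = (0.0, 0.0), subgradient = b - a^T x = 20.0
  y^{k+1} = 0.0 + 0.2*20.0 = 4.0
Step 2: y^k = 4.0, reduced costs: (-18.0, 5.0)
  x^k = (7.0, 0.0), subgradient = b - a^T x = -15.0
  y^{k+1} = 4.0 + 0.2*-15.0 = 1.0
Dual objective at y_2 = 1.0: reduced costs (-3.0, 11.0), box minimizer x = (7.0, 0.0)
g(y_2) = b*y + (c1 - a1*y)*x1 + (c2 - a2*y)*x2 = 20*1.0 + (-3.0)*7.0 + 11.0*0.0 = 20.0 - 21.0 + 0.0 = -1.0


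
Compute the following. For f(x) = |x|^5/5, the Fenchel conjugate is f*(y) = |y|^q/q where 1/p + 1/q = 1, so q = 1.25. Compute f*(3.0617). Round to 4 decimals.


The conjugate exponent q satisfies 1/p + 1/q = 1.
p = 5, so q = 5/(5 - 1) = 1.25
|y|^q = 3.0617^1.25 = 4.05
f*(3.0617) = 4.05 / 1.25 = 3.24


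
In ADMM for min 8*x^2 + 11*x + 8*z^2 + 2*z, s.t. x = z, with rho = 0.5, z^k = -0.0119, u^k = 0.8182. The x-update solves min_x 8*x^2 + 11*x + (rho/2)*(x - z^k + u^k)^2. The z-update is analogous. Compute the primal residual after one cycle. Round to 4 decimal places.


ADMM iteration with rho = 0.5, z^k = -0.0119, u^k = 0.8182
Step 1: x-update.
Minimize 8*x^2 + 11*x + (0.5/2)*(x + 0.0119 + 0.8182)^2
FOC: (2*8 + 0.5)*x = -11 + 0.5*(-0.0119 - 0.8182)
x^{k+1} = -0.6918
Step 2: z-update.
Minimize 8*z^2 + 2*z + (0.5/2)*(-0.6918 - z + 0.8182)^2
FOC: (2*8 + 0.5)*z = -2 + 0.5*(-0.6918 + 0.8182)
z^{k+1} = -0.1174
Step 3: u-update.
u^{k+1} = 0.8182 - 0.6918 + 0.1174 = 0.2438
Step 4: Primal residual = |-0.6918 + 0.1174| = 0.5744


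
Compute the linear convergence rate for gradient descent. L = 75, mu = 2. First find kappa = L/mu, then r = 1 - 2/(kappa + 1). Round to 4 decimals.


Step 1: Compute the condition number.
kappa = L/mu = 75/2 = 37.5
Step 2: Compute the convergence rate.
r = 1 - 2/(kappa + 1) = 1 - 2*mu/(L + mu) = (L - mu)/(L + mu) = 73/77 = 0.9481


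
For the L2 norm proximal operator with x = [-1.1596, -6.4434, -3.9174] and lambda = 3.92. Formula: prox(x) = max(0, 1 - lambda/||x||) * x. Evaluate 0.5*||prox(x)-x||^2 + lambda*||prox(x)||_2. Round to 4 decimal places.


Step 1: Compute ||x||.
||x|| = 7.6294
Step 2: Compute scaling factor.
scale = max(0, 1 - 3.92/7.6294) = 0.4862
Step 3: prox(x) = [-0.5638, -3.1328, -1.9046]
||prox(x)|| = 3.7094
Step 4: Proximal objective.
0.5*||prox-x||^2 = 7.6832
lambda*||prox|| = 14.5408
Total = 22.2241


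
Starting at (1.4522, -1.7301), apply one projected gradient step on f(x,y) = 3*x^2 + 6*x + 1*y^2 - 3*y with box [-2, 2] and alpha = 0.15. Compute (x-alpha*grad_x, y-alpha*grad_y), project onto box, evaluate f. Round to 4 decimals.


Step 1: Compute gradient at (1.4522, -1.7301).
grad_x = 2*3*1.4522 + 6 = 14.7132
grad_y = 2*1*-1.7301 - 3 = -6.4602
Step 2: Gradient step.
x_raw = 1.4522 - 0.15*14.7132 = -0.7548
y_raw = -1.7301 - 0.15*-6.4602 = -0.7611
Step 3: Project onto [-2, 2].
x_proj = clip(-0.7548) = -0.7548
y_proj = clip(-0.7611) = -0.7611
Step 4: Evaluate f.
f(-0.7548, -0.7611) = 0.0428


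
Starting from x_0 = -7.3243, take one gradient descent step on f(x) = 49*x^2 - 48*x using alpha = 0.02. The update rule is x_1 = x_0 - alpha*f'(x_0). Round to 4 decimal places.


We compute the gradient at x_0 and apply the update.
f'(x) = 98*x - 48
f'(-7.3243) = 98*-7.3243 - 48 = -765.7814
x_1 = -7.3243 - 0.02*-765.7814 = 7.9913


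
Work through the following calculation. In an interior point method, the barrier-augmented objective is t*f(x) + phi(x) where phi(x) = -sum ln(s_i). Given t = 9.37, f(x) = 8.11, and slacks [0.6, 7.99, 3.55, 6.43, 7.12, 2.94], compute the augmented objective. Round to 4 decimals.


Step 1: Compute log-barrier.
ln values: [-0.5108, 2.0782, 1.2669, 1.861, 1.9629, 1.0784]
phi = -(-0.5108 + 2.0782 + 1.2669 + 1.861 + 1.9629 + 1.0784) = -7.7366
Step 2: Compute augmented objective.
t*f(x) = 9.37*8.11 = 75.9907
Total = 75.9907 - 7.7366 = 68.2541


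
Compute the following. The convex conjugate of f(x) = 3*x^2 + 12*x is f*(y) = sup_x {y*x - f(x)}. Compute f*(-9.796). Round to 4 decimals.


f*(y) = sup_x {y*x - a*x^2 - b*x} = sup_x {(y-b)*x - a*x^2}
FOC: (y - b) - 2a*x = 0 => x* = (y - b)/(2a)
x* = (-9.796 - 12)/(2*3) = -3.6327
f*(-9.796) = (y-b)^2/(4a) = (-9.796 - 12)^2/(4*3)
= 475.0656/12 = 39.5888


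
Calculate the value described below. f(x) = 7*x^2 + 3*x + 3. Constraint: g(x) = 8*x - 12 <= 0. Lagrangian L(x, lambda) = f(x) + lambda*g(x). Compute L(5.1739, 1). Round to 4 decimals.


Step 1: Evaluate f(x).
f(5.1739) = 7*5.1739^2 + 3*5.1739 + 3 = 205.9064
Step 2: Evaluate g(x).
g(5.1739) = 8*5.1739 - 12 = 29.3912
Step 3: Compute Lagrangian.
L = 205.9064 + 1*29.3912 = 235.2976


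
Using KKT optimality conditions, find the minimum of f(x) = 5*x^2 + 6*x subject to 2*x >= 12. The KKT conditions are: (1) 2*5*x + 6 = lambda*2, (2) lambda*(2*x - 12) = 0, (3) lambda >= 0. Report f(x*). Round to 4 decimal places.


Step 1: Try lambda = 0 (constraint inactive).
x_unc = -6/(2*5) = -0.6
Check: 2*-0.6 = -1.2 < 12 -- violated!
Step 2: Constraint must be active: 2*x = 12
x* = 12/2 = 6.0
lambda = (2*5*6.0 + 6)/2 = 33.0
Step 3: Compute optimal value.
f(x*) = 5*6.0^2 + 6*6.0 = 216.0


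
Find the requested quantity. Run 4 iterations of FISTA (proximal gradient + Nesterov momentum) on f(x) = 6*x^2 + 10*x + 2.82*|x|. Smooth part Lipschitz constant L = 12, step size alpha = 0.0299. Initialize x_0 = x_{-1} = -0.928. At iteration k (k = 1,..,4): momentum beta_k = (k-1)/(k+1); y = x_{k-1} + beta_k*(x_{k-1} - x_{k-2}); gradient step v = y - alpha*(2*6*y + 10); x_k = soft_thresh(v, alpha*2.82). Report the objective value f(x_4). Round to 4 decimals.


FISTA on f(x) = 6*x^2 + 10*x + 2.82*|x|
L = 12, alpha = 0.0299
Iteration 1: beta = 0.0, y = -0.928 + 0.0*(-0.928 + 0.928) = -0.928
  grad(y) = -1.136, v = y - alpha*grad = -0.894
  prox(v) = soft_thresh(-0.894, 0.0843) = -0.8097
Iteration 2: beta = 0.3333, y = -0.8097 + 0.3333*(-0.8097 + 0.928) = -0.7703
  grad(y) = 0.7566, v = y - alpha*grad = -0.7929
  prox(v) = soft_thresh(-0.7929, 0.0843) = -0.7086
Iteration 3: beta = 0.5, y = -0.7086 + 0.5*(-0.7086 + 0.8097) = -0.658
  grad(y) = 2.1037, v = y - alpha*grad = -0.7209
  prox(v) = soft_thresh(-0.7209, 0.0843) = -0.6366
Iteration 4: beta = 0.6, y = -0.6366 + 0.6*(-0.6366 + 0.7086) = -0.5934
  grad(y) = 2.879, v = y - alpha*grad = -0.6795
  prox(v) = soft_thresh(-0.6795, 0.0843) = -0.5952
f(x_4) = 6*(-0.5952)^2 + 10*(-0.5952) + 2.82*|-0.5952| = -2.148


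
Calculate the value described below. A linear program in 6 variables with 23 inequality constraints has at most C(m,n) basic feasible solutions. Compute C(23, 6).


Each vertex corresponds to some choice of n active constraints out of m, so the number of vertices is at most C(m, n) = m! / (n!(m-n)!).
m = 23, n = 6
Numerator: 23 * 22 * 21 * 20 * 19 * 18
Denominator: 6! = 720
C(23, 6) = 100947


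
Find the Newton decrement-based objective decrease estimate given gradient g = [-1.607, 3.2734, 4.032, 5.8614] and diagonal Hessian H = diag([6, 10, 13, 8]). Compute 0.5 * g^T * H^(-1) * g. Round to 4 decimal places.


Step 1: H is diagonal, so H^(-1) * g = [-0.2678, 0.3273, 0.3102, 0.7327].
Step 2: g^T H^(-1) g = sum_i g_i^2 / H_ii
  = (-1.607)^2/6 + (3.2734)^2/10 + (4.032)^2/13 + (5.8614)^2/8
  = 0.4304 + 1.0715 + 1.2505 + 4.2945 = 7.047
Step 3: Objective decrease = 0.5 * g^T H^(-1) g = 3.5235


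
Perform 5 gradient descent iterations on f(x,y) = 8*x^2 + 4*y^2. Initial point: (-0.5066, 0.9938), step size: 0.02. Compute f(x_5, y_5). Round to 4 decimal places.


Gradient descent on f(x,y) = 8*x^2 + 4*y^2.
Starting point: (-0.5066, 0.9938), alpha = 0.02
Step 1: grad_x = 2*8*-0.5066 = -8.1056, grad_y = 2*4*0.9938 = 7.9504
  x_1 = -0.5066 - 0.02*-8.1056 = -0.3445
  y_1 = 0.9938 - 0.02*7.9504 = 0.8348
Step 2: grad_x = 2*8*-0.3445 = -5.5118, grad_y = 2*4*0.8348 = 6.6783
  x_2 = -0.3445 - 0.02*-5.5118 = -0.2343
  y_2 = 0.8348 - 0.02*6.6783 = 0.7012
Step 3: grad_x = 2*8*-0.2343 = -3.748, grad_y = 2*4*0.7012 = 5.6098
  x_3 = -0.2343 - 0.02*-3.748 = -0.1593
  y_3 = 0.7012 - 0.02*5.6098 = 0.589
Step 4: grad_x = 2*8*-0.1593 = -2.5487, grad_y = 2*4*0.589 = 4.7122
  x_4 = -0.1593 - 0.02*-2.5487 = -0.1083
  y_4 = 0.589 - 0.02*4.7122 = 0.4948
Step 5: grad_x = 2*8*-0.1083 = -1.7331, grad_y = 2*4*0.4948 = 3.9583
  x_5 = -0.1083 - 0.02*-1.7331 = -0.0737
  y_5 = 0.4948 - 0.02*3.9583 = 0.4156
f(-0.0737, 0.4156) = 8*(-0.0737)^2 + 4*0.4156^2 = 0.7344


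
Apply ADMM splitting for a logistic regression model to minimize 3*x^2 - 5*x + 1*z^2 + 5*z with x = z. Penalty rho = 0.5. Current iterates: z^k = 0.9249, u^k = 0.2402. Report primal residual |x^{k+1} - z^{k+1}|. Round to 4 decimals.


ADMM iteration with rho = 0.5, z^k = 0.9249, u^k = 0.2402
Step 1: x-update.
Minimize 3*x^2 - 5*x + (0.5/2)*(x - 0.9249 + 0.2402)^2
FOC: (2*3 + 0.5)*x = 5 + 0.5*(0.9249 - 0.2402)
x^{k+1} = 0.8219
Step 2: z-update.
Minimize 1*z^2 + 5*z + (0.5/2)*(0.8219 - z + 0.2402)^2
FOC: (2*1 + 0.5)*z = -5 + 0.5*(0.8219 + 0.2402)
z^{k+1} = -1.7876
Step 3: u-update.
u^{k+1} = 0.2402 + 0.8219 + 1.7876 = 2.8497
Step 4: Primal residual = |0.8219 + 1.7876| = 2.6095


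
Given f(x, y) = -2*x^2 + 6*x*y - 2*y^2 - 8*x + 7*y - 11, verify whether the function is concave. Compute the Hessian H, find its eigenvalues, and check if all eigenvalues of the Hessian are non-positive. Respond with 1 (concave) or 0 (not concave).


The Hessian of f(x,y) = -2*x^2 + 6*x*y - 2*y^2 - 8*x + 7*y - 11 is:
H = [[-4, 6], [6, -4]]
Trace = -4 - 4 = -8
Determinant = -4*-4 - (6)^2 = -20
Discriminant = (-8)^2 - 4*-20 = 144.0
Eigenvalues: lambda_1 = -10.0, lambda_2 = 2.0
The function is not concave.

0


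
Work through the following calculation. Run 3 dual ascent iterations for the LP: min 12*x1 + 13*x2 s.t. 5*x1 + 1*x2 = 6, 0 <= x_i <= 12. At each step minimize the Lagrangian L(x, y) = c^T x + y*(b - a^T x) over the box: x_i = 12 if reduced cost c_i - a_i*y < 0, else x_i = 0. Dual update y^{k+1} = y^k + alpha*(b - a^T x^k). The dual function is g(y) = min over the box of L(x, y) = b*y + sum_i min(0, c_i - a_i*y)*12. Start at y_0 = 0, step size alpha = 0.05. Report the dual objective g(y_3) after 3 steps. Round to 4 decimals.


Dual ascent for LP: min 12*x1 + 13*x2, 5*x1 + 1*x2 = 6, 0 <= x_i <= 12
Step 1: y^k = 0.0, reduced costs: (12.0, 13.0)
  x^k = (0.0, 0.0), subgradient = b - a^T x = 6.0
  y^{k+1} = 0.0 + 0.05*6.0 = 0.3
Step 2: y^k = 0.3, reduced costs: (10.5, 12.7)
  x^k = (0.0, 0.0), subgradient = b - a^T x = 6.0
  y^{k+1} = 0.3 + 0.05*6.0 = 0.6
Step 3: y^k = 0.6, reduced costs: (9.0, 12.4)
  x^k = (0.0, 0.0), subgradient = b - a^T x = 6.0
  y^{k+1} = 0.6 + 0.05*6.0 = 0.9
Dual objective at y_3 = 0.9: reduced costs (7.5, 12.1), box minimizer x = (0.0, 0.0)
g(y_3) = b*y + (c1 - a1*y)*x1 + (c2 - a2*y)*x2 = 6*0.9 + 7.5*0.0 + 12.1*0.0 = 5.4 + 0.0 + 0.0 = 5.4


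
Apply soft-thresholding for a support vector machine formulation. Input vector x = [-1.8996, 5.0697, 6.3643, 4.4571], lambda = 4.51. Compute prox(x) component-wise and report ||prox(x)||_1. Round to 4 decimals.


Soft-thresholding with lambda = 4.51:
prox(-1.8996) = sign(-1.8996)*max(|-1.8996| - 4.51, 0) = 0.0
prox(5.0697) = sign(5.0697)*max(|5.0697| - 4.51, 0) = 0.5597
prox(6.3643) = sign(6.3643)*max(|6.3643| - 4.51, 0) = 1.8543
prox(4.4571) = sign(4.4571)*max(|4.4571| - 4.51, 0) = 0.0
prox(x) = [0.0, 0.5597, 1.8543, 0.0]
||prox(x)||_1 = 0.0 + 0.5597 + 1.8543 + 0.0 = 2.414


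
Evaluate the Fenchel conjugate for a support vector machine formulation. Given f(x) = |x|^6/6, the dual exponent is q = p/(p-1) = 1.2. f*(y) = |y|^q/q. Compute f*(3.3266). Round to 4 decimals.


The conjugate exponent q satisfies 1/p + 1/q = 1.
p = 6, so q = 6/(6 - 1) = 1.2
|y|^q = 3.3266^1.2 = 4.2306
f*(3.3266) = 4.2306 / 1.2 = 3.5255


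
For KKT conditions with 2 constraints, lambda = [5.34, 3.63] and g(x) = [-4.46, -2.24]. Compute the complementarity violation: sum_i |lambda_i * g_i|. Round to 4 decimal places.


KKT complementary slackness check:
lambda_1 * g_1 = 5.34 * -4.46 = -23.8164
lambda_2 * g_2 = 3.63 * -2.24 = -8.1312
Total violation = 23.8164 + 8.1312 = 31.9476


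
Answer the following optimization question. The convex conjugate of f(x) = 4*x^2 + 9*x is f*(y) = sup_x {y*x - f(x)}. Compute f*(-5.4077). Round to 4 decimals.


f*(y) = sup_x {y*x - a*x^2 - b*x} = sup_x {(y-b)*x - a*x^2}
FOC: (y - b) - 2a*x = 0 => x* = (y - b)/(2a)
x* = (-5.4077 - 9)/(2*4) = -1.801
f*(-5.4077) = (y-b)^2/(4a) = (-5.4077 - 9)^2/(4*4)
= 207.5818/16 = 12.9739


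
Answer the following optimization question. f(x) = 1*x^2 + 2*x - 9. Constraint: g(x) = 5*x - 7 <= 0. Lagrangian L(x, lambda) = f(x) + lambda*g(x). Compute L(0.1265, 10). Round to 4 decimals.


Step 1: Evaluate f(x).
f(0.1265) = 1*0.1265^2 + 2*0.1265 - 9 = -8.731
Step 2: Evaluate g(x).
g(0.1265) = 5*0.1265 - 7 = -6.3675
Step 3: Compute Lagrangian.
L = -8.731 + 10*-6.3675 = -72.406


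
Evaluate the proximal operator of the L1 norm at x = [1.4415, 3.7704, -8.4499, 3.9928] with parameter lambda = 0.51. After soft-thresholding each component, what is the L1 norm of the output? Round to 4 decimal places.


Soft-thresholding with lambda = 0.51:
prox(1.4415) = sign(1.4415)*max(|1.4415| - 0.51, 0) = 0.9315
prox(3.7704) = sign(3.7704)*max(|3.7704| - 0.51, 0) = 3.2604
prox(-8.4499) = sign(-8.4499)*max(|-8.4499| - 0.51, 0) = -7.9399
prox(3.9928) = sign(3.9928)*max(|3.9928| - 0.51, 0) = 3.4828
prox(x) = [0.9315, 3.2604, -7.9399, 3.4828]
||prox(x)||_1 = 0.9315 + 3.2604 + 7.9399 + 3.4828 = 15.6146


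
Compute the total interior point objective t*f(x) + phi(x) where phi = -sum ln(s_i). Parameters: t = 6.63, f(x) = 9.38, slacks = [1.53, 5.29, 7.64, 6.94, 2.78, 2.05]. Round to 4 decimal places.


Step 1: Compute log-barrier.
ln values: [0.4253, 1.6658, 2.0334, 1.9373, 1.0225, 0.7178]
phi = -(0.4253 + 1.6658 + 2.0334 + 1.9373 + 1.0225 + 0.7178) = -7.8021
Step 2: Compute augmented objective.
t*f(x) = 6.63*9.38 = 62.1894
Total = 62.1894 - 7.8021 = 54.3873


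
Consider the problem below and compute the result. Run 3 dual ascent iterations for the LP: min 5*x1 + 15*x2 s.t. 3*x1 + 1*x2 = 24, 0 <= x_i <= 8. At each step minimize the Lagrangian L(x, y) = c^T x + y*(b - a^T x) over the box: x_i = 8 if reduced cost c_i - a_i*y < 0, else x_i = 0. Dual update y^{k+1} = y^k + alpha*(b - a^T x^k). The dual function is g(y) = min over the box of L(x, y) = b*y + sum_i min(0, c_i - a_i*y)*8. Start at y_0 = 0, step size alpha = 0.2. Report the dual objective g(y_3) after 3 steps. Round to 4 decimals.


Dual ascent for LP: min 5*x1 + 15*x2, 3*x1 + 1*x2 = 24, 0 <= x_i <= 8
Step 1: y^k = 0.0, reduced costs: (5.0, 15.0)
  x^k = (0.0, 0.0), subgradient = b - a^T x = 24.0
  y^{k+1} = 0.0 + 0.2*24.0 = 4.8
Step 2: y^k = 4.8, reduced costs: (-9.4, 10.2)
  x^k = (8.0, 0.0), subgradient = b - a^T x = 0.0
  y^{k+1} = 4.8 + 0.2*0.0 = 4.8
Step 3: y^k = 4.8, reduced costs: (-9.4, 10.2)
  x^k = (8.0, 0.0), subgradient = b - a^T x = 0.0
  y^{k+1} = 4.8 + 0.2*0.0 = 4.8
Dual objective at y_3 = 4.8: reduced costs (-9.4, 10.2), box minimizer x = (8.0, 0.0)
g(y_3) = b*y + (c1 - a1*y)*x1 + (c2 - a2*y)*x2 = 24*4.8 + (-9.4)*8.0 + 10.2*0.0 = 115.2 - 75.2 + 0.0 = 40.0


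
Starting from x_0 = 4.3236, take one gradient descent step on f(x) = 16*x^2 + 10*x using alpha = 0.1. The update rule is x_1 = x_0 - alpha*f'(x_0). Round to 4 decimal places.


We compute the gradient at x_0 and apply the update.
f'(x) = 32*x + 10
f'(4.3236) = 32*4.3236 + 10 = 148.3552
x_1 = 4.3236 - 0.1*148.3552 = -10.5119


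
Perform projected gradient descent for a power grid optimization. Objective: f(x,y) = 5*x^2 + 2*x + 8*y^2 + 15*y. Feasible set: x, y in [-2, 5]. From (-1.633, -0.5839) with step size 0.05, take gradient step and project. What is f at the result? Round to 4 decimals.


Step 1: Compute gradient at (-1.633, -0.5839).
grad_x = 2*5*-1.633 + 2 = -14.33
grad_y = 2*8*-0.5839 + 15 = 5.6576
Step 2: Gradient step.
x_raw = -1.633 - 0.05*-14.33 = -0.9165
y_raw = -0.5839 - 0.05*5.6576 = -0.8668
Step 3: Project onto [-2, 5].
x_proj = clip(-0.9165) = -0.9165
y_proj = clip(-0.8668) = -0.8668
Step 4: Evaluate f.
f(-0.9165, -0.8668) = -4.6244


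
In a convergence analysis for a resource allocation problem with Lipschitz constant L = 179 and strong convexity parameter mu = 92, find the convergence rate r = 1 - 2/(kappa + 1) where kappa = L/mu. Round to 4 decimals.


Step 1: Compute the condition number.
kappa = L/mu = 179/92 = 1.9457
Step 2: Compute the convergence rate.
r = 1 - 2/(kappa + 1) = 1 - 2*mu/(L + mu) = (L - mu)/(L + mu) = 87/271 = 0.321


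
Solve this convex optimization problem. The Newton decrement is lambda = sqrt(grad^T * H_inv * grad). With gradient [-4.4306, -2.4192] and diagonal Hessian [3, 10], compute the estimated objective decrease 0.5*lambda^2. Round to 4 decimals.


Step 1: H is diagonal, so H^(-1) * g = [-1.4769, -0.2419].
Step 2: g^T H^(-1) g = sum_i g_i^2 / H_ii
  = (-4.4306)^2/3 + (-2.4192)^2/10
  = 6.5434 + 0.5853 = 7.1287
Step 3: Objective decrease = 0.5 * g^T H^(-1) g = 3.5643


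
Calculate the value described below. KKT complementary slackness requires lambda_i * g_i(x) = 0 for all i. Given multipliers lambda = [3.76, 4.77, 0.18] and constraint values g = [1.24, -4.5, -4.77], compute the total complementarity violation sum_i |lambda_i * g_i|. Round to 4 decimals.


KKT complementary slackness check:
lambda_1 * g_1 = 3.76 * 1.24 = 4.6624
lambda_2 * g_2 = 4.77 * -4.5 = -21.465
lambda_3 * g_3 = 0.18 * -4.77 = -0.8586
Total violation = 4.6624 + 21.465 + 0.8586 = 26.986


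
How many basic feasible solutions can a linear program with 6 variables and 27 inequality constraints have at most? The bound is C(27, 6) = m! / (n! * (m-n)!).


Each vertex corresponds to some choice of n active constraints out of m, so the number of vertices is at most C(m, n) = m! / (n!(m-n)!).
m = 27, n = 6
Numerator: 27 * 26 * 25 * 24 * 23 * 22
Denominator: 6! = 720
C(27, 6) = 296010


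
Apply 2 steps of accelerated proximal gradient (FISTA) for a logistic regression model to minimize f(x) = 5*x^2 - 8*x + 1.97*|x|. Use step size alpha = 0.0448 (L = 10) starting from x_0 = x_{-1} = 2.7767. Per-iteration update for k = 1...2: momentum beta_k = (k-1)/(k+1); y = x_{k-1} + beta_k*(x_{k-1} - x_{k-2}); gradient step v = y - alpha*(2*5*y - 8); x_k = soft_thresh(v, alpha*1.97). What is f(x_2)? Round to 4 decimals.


FISTA on f(x) = 5*x^2 - 8*x + 1.97*|x|
L = 10, alpha = 0.0448
Iteration 1: beta = 0.0, y = 2.7767 + 0.0*(2.7767 - 2.7767) = 2.7767
  grad(y) = 19.767, v = y - alpha*grad = 1.8911
  prox(v) = soft_thresh(1.8911, 0.0883) = 1.8029
Iteration 2: beta = 0.3333, y = 1.8029 + 0.3333*(1.8029 - 2.7767) = 1.4783
  grad(y) = 6.7828, v = y - alpha*grad = 1.1744
  prox(v) = soft_thresh(1.1744, 0.0883) = 1.0862
f(x_2) = 5*1.0862^2 - 8*1.0862 + 1.97*|1.0862| = -0.6509


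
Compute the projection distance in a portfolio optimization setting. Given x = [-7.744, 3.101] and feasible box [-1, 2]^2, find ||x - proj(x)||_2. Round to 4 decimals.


Project each component onto [-1, 2].
clip(-7.744) = -1.0, clip(3.101) = 2.0
Projection = [-1.0, 2.0]
Squared diffs: [45.4815, 1.2122]
Distance = sqrt(46.6937) = 6.8333


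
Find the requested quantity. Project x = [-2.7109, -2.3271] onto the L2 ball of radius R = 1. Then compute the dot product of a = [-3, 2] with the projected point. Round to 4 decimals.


Step 1: Compute ||x|| (intermediates to 6 decimals).
||x|| = sqrt((-2.7109)^2 + (-2.3271)^2) = 3.572726
Step 2: Project.
Since ||x|| > R, scale = R/||x|| = 1/3.572726 = 0.279898, proj(x) = scale * x
proj(x) = [-0.758775, -0.651351]
Step 3: Dot product.
a^T * proj(x) = -3*(-0.758775) + 2*(-0.651351) = 0.9736


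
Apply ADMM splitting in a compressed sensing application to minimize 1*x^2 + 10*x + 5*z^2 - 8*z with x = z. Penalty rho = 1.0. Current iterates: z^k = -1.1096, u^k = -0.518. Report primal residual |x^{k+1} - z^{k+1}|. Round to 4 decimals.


ADMM iteration with rho = 1.0, z^k = -1.1096, u^k = -0.518
Step 1: x-update.
Minimize 1*x^2 + 10*x + (1.0/2)*(x + 1.1096 - 0.518)^2
FOC: (2*1 + 1.0)*x = -10 + 1.0*(-1.1096 + 0.518)
x^{k+1} = -3.5305
Step 2: z-update.
Minimize 5*z^2 - 8*z + (1.0/2)*(-3.5305 - z - 0.518)^2
FOC: (2*5 + 1.0)*z = 8 + 1.0*(-3.5305 - 0.518)
z^{k+1} = 0.3592
Step 3: u-update.
u^{k+1} = -0.518 - 3.5305 - 0.3592 = -4.4078
Step 4: Primal residual = |-3.5305 - 0.3592| = 3.8898


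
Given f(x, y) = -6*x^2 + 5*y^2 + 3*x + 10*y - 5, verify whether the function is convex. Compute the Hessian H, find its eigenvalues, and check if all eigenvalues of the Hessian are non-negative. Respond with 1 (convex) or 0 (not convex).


The Hessian of f(x,y) = -6*x^2 + 5*y^2 + 3*x + 10*y - 5 is:
H = [[-12, 0], [0, 10]]
Trace = -12 + 10 = -2
Determinant = -12*10 - (0)^2 = -120
Discriminant = (-2)^2 - 4*-120 = 484.0
Eigenvalues: lambda_1 = -12.0, lambda_2 = 10.0
The function is not convex.

0


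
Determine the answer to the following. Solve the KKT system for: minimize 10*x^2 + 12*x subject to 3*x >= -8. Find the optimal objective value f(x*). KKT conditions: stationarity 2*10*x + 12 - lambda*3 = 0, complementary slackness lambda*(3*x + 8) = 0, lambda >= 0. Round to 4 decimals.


Step 1: Try lambda = 0 (constraint inactive).
Stationarity: 2*10*x + 12 = 0
x* = -12/(2*10) = -0.6
Check constraint: 3*-0.6 = -1.8 >= -8 -- satisfied.
Step 2: Compute optimal value.
f(x*) = 10*(-0.6)^2 + 12*(-0.6) = -3.6


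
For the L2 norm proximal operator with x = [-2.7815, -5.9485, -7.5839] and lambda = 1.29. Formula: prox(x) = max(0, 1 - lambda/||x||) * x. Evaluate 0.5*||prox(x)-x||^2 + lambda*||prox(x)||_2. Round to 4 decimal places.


Step 1: Compute ||x||.
||x|| = 10.0318
Step 2: Compute scaling factor.
scale = max(0, 1 - 1.29/10.0318) = 0.8714
Step 3: prox(x) = [-2.4238, -5.1836, -6.6087]
||prox(x)|| = 8.7418
Step 4: Proximal objective.
0.5*||prox-x||^2 = 0.8321
lambda*||prox|| = 11.2769
Total = 12.109


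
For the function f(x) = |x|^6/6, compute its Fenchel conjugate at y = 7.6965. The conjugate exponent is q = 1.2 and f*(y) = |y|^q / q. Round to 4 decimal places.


The conjugate exponent q satisfies 1/p + 1/q = 1.
p = 6, so q = 6/(6 - 1) = 1.2
|y|^q = 7.6965^1.2 = 11.5758
f*(7.6965) = 11.5758 / 1.2 = 9.6465


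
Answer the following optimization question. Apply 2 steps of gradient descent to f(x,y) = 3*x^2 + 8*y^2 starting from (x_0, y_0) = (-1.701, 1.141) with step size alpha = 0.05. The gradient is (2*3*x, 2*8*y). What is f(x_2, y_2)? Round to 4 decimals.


Gradient descent on f(x,y) = 3*x^2 + 8*y^2.
Starting point: (-1.701, 1.141), alpha = 0.05
Step 1: grad_x = 2*3*-1.701 = -10.206, grad_y = 2*8*1.141 = 18.256
  x_1 = -1.701 - 0.05*-10.206 = -1.1907
  y_1 = 1.141 - 0.05*18.256 = 0.2282
Step 2: grad_x = 2*3*-1.1907 = -7.1442, grad_y = 2*8*0.2282 = 3.6512
  x_2 = -1.1907 - 0.05*-7.1442 = -0.8335
  y_2 = 0.2282 - 0.05*3.6512 = 0.0456
f(-0.8335, 0.0456) = 3*(-0.8335)^2 + 8*0.0456^2 = 2.1008


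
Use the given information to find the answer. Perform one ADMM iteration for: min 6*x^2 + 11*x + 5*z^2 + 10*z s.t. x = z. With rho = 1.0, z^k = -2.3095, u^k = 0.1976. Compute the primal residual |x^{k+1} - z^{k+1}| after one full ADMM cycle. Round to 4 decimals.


ADMM iteration with rho = 1.0, z^k = -2.3095, u^k = 0.1976
Step 1: x-update.
Minimize 6*x^2 + 11*x + (1.0/2)*(x + 2.3095 + 0.1976)^2
FOC: (2*6 + 1.0)*x = -11 + 1.0*(-2.3095 - 0.1976)
x^{k+1} = -1.039
Step 2: z-update.
Minimize 5*z^2 + 10*z + (1.0/2)*(-1.039 - z + 0.1976)^2
FOC: (2*5 + 1.0)*z = -10 + 1.0*(-1.039 + 0.1976)
z^{k+1} = -0.9856
Step 3: u-update.
u^{k+1} = 0.1976 - 1.039 + 0.9856 = 0.1442
Step 4: Primal residual = |-1.039 + 0.9856| = 0.0534


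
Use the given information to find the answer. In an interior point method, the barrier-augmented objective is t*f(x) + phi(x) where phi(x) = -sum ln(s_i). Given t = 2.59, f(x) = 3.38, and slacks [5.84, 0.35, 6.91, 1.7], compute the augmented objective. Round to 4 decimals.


Step 1: Compute log-barrier.
ln values: [1.7647, -1.0498, 1.933, 0.5306]
phi = -(1.7647 - 1.0498 + 1.933 + 0.5306) = -3.1785
Step 2: Compute augmented objective.
t*f(x) = 2.59*3.38 = 8.7542
Total = 8.7542 - 3.1785 = 5.5757


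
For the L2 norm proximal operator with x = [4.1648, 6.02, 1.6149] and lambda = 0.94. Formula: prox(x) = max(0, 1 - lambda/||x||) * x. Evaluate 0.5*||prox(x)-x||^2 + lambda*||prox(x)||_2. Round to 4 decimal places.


Step 1: Compute ||x||.
||x|| = 7.4963
Step 2: Compute scaling factor.
scale = max(0, 1 - 0.94/7.4963) = 0.8746
Step 3: prox(x) = [3.6426, 5.2651, 1.4124]
||prox(x)|| = 6.5563
Step 4: Proximal objective.
0.5*||prox-x||^2 = 0.4418
lambda*||prox|| = 6.1629
Total = 6.6047


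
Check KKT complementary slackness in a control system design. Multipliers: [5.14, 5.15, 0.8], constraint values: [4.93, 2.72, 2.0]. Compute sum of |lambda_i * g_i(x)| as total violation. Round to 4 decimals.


KKT complementary slackness check:
lambda_1 * g_1 = 5.14 * 4.93 = 25.3402
lambda_2 * g_2 = 5.15 * 2.72 = 14.008
lambda_3 * g_3 = 0.8 * 2.0 = 1.6
Total violation = 25.3402 + 14.008 + 1.6 = 40.9482


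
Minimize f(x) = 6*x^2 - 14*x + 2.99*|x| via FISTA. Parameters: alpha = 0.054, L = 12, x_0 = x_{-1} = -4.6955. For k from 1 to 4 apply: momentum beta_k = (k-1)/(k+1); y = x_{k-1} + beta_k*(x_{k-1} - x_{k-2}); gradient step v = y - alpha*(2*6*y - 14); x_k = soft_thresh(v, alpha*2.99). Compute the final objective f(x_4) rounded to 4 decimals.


FISTA on f(x) = 6*x^2 - 14*x + 2.99*|x|
L = 12, alpha = 0.054
Iteration 1: beta = 0.0, y = -4.6955 + 0.0*(-4.6955 + 4.6955) = -4.6955
  grad(y) = -70.346, v = y - alpha*grad = -0.8968
  prox(v) = soft_thresh(-0.8968, 0.1615) = -0.7354
Iteration 2: beta = 0.3333, y = -0.7354 + 0.3333*(-0.7354 + 4.6955) = 0.5847
  grad(y) = -6.9837, v = y - alpha*grad = 0.9618
  prox(v) = soft_thresh(0.9618, 0.1615) = 0.8004
Iteration 3: beta = 0.5, y = 0.8004 + 0.5*(0.8004 + 0.7354) = 1.5682
  grad(y) = 4.8185, v = y - alpha*grad = 1.308
  prox(v) = soft_thresh(1.308, 0.1615) = 1.1465
Iteration 4: beta = 0.6, y = 1.1465 + 0.6*(1.1465 - 0.8004) = 1.3543
  grad(y) = 2.2512, v = y - alpha*grad = 1.2327
  prox(v) = soft_thresh(1.2327, 0.1615) = 1.0712
f(x_4) = 6*1.0712^2 - 14*1.0712 + 2.99*|1.0712| = -4.909


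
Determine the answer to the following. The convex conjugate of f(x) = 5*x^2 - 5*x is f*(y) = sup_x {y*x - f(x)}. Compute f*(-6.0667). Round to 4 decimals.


f*(y) = sup_x {y*x - a*x^2 - b*x} = sup_x {(y-b)*x - a*x^2}
FOC: (y - b) - 2a*x = 0 => x* = (y - b)/(2a)
x* = (-6.0667 + 5)/(2*5) = -0.1067
f*(-6.0667) = (y-b)^2/(4a) = (-6.0667 + 5)^2/(4*5)
= 1.1378/20 = 0.0569


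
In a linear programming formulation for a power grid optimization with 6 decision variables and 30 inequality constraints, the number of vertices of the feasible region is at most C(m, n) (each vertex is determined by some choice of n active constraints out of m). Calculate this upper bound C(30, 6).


Each vertex corresponds to some choice of n active constraints out of m, so the number of vertices is at most C(m, n) = m! / (n!(m-n)!).
m = 30, n = 6
Numerator: 30 * 29 * 28 * 27 * 26 * 25
Denominator: 6! = 720
C(30, 6) = 593775


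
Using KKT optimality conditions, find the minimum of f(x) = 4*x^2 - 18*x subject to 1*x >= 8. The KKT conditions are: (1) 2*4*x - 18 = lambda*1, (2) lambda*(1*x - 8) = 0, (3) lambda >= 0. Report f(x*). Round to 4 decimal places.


Step 1: Try lambda = 0 (constraint inactive).
x_unc = 18/(2*4) = 2.25
Check: 1*2.25 = 2.25 < 8 -- violated!
Step 2: Constraint must be active: 1*x = 8
x* = 8/1 = 8.0
lambda = (2*4*8.0 - 18)/1 = 46.0
Step 3: Compute optimal value.
f(x*) = 4*8.0^2 - 18*8.0 = 112.0


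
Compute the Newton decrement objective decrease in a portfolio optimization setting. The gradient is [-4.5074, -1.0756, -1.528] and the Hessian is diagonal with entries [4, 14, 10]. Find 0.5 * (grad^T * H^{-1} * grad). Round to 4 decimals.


Step 1: H is diagonal, so H^(-1) * g = [-1.1269, -0.0768, -0.1528].
Step 2: g^T H^(-1) g = sum_i g_i^2 / H_ii
  = (-4.5074)^2/4 + (-1.0756)^2/14 + (-1.528)^2/10
  = 5.0792 + 0.0826 + 0.2335 = 5.3953
Step 3: Objective decrease = 0.5 * g^T H^(-1) g = 2.6976


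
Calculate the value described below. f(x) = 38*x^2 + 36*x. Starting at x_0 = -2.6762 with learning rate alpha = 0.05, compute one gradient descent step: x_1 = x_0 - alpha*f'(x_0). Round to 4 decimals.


We compute the gradient at x_0 and apply the update.
f'(x) = 76*x + 36
f'(-2.6762) = 76*-2.6762 + 36 = -167.3912
x_1 = -2.6762 - 0.05*-167.3912 = 5.6934


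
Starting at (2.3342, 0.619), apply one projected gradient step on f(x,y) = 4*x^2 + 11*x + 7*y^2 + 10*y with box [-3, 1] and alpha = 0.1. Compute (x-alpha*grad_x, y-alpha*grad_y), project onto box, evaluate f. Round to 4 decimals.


Step 1: Compute gradient at (2.3342, 0.619).
grad_x = 2*4*2.3342 + 11 = 29.6736
grad_y = 2*7*0.619 + 10 = 18.666
Step 2: Gradient step.
x_raw = 2.3342 - 0.1*29.6736 = -0.6332
y_raw = 0.619 - 0.1*18.666 = -1.2476
Step 3: Project onto [-3, 1].
x_proj = clip(-0.6332) = -0.6332
y_proj = clip(-1.2476) = -1.2476
Step 4: Evaluate f.
f(-0.6332, -1.2476) = -6.9417


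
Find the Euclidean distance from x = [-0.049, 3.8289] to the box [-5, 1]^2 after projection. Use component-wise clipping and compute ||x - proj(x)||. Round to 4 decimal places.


Project each component onto [-5, 1].
clip(-0.049) = -0.049, clip(3.8289) = 1.0
Projection = [-0.049, 1.0]
Squared diffs: [0.0, 8.0027]
Distance = sqrt(8.0027) = 2.8289


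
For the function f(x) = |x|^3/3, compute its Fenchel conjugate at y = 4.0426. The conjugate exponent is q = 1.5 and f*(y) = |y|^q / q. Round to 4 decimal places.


The conjugate exponent q satisfies 1/p + 1/q = 1.
p = 3, so q = 3/(3 - 1) = 1.5
|y|^q = 4.0426^1.5 = 8.1281
f*(4.0426) = 8.1281 / 1.5 = 5.4188


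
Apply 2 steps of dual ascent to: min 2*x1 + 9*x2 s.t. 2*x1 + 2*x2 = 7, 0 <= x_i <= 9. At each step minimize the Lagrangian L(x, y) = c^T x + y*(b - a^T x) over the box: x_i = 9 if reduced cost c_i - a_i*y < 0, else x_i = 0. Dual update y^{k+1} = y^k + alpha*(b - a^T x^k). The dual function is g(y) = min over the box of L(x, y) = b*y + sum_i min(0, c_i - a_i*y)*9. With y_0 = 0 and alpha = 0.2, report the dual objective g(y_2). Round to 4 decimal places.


Dual ascent for LP: min 2*x1 + 9*x2, 2*x1 + 2*x2 = 7, 0 <= x_i <= 9
Step 1: y^k = 0.0, reduced costs: (2.0, 9.0)
  x^k = (0.0, 0.0), subgradient = b - a^T x = 7.0
  y^{k+1} = 0.0 + 0.2*7.0 = 1.4
Step 2: y^k = 1.4, reduced costs: (-0.8, 6.2)
  x^k = (9.0, 0.0), subgradient = b - a^T x = -11.0
  y^{k+1} = 1.4 + 0.2*-11.0 = -0.8
Dual objective at y_2 = -0.8: reduced costs (3.6, 10.6), box minimizer x = (0.0, 0.0)
g(y_2) = b*y + (c1 - a1*y)*x1 + (c2 - a2*y)*x2 = 7*(-0.8) + 3.6*0.0 + 10.6*0.0 = -5.6 + 0.0 + 0.0 = -5.6


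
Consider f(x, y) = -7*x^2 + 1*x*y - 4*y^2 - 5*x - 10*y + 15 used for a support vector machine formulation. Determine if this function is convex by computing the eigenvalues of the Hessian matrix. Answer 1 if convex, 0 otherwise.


The Hessian of f(x,y) = -7*x^2 + 1*x*y - 4*y^2 - 5*x - 10*y + 15 is:
H = [[-14, 1], [1, -8]]
Trace = -14 - 8 = -22
Determinant = -14*-8 - (1)^2 = 111
Discriminant = (-22)^2 - 4*111 = 40.0
Eigenvalues: lambda_1 = -14.1623, lambda_2 = -7.8377
The function is not convex.

0
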